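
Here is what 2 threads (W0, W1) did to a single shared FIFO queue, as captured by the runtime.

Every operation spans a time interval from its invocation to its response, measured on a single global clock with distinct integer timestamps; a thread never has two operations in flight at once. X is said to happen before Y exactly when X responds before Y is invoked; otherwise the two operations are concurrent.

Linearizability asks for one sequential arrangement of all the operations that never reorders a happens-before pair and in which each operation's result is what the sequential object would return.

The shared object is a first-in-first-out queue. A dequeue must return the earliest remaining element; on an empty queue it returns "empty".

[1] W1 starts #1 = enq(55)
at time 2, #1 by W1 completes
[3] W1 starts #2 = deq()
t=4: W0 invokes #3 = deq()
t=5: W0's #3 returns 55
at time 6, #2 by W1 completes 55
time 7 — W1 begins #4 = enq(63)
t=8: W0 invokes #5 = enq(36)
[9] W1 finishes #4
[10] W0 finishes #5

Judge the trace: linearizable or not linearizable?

cut after 5 events: linearizable; cut after 6 events (#2 responds, time 6): not linearizable
all 2 real-time-respecting orders fail — 3 completed FIFO queue operations, no legal replay
e.g. #1, #2, #3: illegal at step 3, since #3 deq() → 55 cannot apply there
e.g. #1, #3, #2: illegal at step 3, since #2 deq() → 55 cannot apply there

not linearizable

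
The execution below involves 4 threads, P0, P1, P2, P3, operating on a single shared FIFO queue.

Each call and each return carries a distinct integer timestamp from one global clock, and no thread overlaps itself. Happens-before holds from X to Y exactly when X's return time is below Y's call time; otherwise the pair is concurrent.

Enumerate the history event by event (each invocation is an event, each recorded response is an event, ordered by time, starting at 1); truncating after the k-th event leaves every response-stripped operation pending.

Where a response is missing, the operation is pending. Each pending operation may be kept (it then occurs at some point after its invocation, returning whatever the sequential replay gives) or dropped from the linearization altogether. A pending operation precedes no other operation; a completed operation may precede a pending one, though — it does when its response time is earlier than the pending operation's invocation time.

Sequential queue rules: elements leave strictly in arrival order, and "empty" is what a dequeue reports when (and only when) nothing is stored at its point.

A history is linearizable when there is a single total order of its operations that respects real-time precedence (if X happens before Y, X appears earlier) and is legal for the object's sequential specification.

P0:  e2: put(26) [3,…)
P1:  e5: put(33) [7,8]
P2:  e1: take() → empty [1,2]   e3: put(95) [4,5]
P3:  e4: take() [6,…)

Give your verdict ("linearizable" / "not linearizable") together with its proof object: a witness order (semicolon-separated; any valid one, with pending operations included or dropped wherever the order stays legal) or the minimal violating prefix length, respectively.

linearizable — witness: e1; e2; e3; e4; e5

1. e1 take() → empty, leaving queue <>
2. e2 put(26) (pending, included), leaving queue <26>
3. e3 put(95), leaving queue <26,95>
4. e4 take() (pending, included), leaving queue <95>
5. e5 put(33), leaving queue <95,33>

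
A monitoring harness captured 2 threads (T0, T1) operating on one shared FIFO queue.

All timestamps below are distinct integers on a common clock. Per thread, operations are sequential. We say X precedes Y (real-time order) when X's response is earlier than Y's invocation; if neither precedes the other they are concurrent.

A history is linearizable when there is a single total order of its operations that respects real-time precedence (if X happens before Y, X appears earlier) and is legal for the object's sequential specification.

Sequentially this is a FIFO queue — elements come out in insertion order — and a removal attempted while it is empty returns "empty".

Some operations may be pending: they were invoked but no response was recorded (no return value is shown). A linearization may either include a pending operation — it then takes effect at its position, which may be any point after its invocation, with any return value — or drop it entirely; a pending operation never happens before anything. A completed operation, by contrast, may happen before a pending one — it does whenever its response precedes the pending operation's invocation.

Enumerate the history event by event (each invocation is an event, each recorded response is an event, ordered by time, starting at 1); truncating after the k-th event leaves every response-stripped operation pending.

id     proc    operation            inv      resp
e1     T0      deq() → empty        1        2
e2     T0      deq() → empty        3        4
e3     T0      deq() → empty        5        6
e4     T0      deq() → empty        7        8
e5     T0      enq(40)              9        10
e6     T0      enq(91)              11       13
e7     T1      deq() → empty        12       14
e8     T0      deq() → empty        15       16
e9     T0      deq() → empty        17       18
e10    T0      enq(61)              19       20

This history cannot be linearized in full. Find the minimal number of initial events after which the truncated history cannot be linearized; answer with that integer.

14

a valid linearization of events 1..13 exists, for instance e1, e2, e3, e4, e5, e6:
after step 1 (e1 deq() → empty): queue <>
after step 2 (e2 deq() → empty): queue <>
after step 3 (e3 deq() → empty): queue <>
after step 4 (e4 deq() → empty): queue <>
after step 5 (e5 enq(40)): queue <40>
after step 6 (e6 enq(91)): queue <40,91>
once event 14 joins (e7's response, time 14), exhaustive search finds no witness
for example e1, e2, e3, e4, e5, e6, e7 fails at step 7: e7 deq() → empty is not legal there
for example e1, e2, e3, e4, e5, e7, e6 fails at step 6: e7 deq() → empty is not legal there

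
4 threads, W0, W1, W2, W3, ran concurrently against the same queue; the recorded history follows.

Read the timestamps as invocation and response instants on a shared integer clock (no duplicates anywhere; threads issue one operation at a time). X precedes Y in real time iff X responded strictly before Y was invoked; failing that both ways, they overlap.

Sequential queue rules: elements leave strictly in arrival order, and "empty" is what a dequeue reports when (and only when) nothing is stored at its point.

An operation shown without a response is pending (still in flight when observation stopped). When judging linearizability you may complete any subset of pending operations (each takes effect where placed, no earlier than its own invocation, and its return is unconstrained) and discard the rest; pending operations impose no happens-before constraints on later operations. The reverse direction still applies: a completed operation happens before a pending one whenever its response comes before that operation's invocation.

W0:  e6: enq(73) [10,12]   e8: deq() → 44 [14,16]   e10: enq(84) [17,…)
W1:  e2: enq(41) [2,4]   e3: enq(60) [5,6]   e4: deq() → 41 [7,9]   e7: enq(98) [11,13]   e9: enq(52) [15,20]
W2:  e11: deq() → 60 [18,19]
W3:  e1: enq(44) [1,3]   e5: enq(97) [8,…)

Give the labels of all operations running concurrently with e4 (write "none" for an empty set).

e4 runs from 7 to 9; window-overlapping ops are concurrent
e1 [1,3]: before
e2 [2,4]: before
e3 [5,6]: before
e5 [8,…): concurrent
e6 [10,12]: after
e7 [11,13]: after
e8 [14,16]: after
e9 [15,20]: after
e10 [17,…): after
e11 [18,19]: after

e5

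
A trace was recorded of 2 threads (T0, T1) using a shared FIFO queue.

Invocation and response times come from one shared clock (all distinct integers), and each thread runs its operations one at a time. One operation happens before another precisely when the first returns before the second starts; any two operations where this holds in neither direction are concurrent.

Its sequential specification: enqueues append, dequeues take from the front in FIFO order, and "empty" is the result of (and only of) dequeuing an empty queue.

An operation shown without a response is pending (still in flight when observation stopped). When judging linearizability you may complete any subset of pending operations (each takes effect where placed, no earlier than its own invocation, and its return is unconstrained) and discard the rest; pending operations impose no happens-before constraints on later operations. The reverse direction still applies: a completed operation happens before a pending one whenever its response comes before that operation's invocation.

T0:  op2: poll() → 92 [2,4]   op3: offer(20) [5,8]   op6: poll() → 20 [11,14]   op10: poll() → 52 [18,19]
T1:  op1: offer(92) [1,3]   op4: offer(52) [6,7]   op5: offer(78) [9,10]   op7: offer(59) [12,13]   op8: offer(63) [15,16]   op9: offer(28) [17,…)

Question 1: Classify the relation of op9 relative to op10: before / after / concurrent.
Answer: concurrent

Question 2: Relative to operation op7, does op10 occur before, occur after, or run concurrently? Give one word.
Answer: after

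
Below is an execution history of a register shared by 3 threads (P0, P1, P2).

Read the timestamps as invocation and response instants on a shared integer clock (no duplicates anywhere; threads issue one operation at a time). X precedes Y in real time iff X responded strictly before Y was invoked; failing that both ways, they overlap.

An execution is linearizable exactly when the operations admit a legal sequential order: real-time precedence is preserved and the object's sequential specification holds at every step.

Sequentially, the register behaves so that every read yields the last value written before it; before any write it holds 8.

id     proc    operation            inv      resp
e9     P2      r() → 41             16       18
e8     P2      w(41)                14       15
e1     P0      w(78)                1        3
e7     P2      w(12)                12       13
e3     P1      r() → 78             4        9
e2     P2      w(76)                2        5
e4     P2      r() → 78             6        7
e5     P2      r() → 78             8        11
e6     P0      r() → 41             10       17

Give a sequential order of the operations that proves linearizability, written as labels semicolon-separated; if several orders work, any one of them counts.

step 1: e2 w(76) — value 76
step 2: e1 w(78) — value 78
step 3: e3 r() → 78 — value 78
step 4: e4 r() → 78 — value 78
step 5: e5 r() → 78 — value 78
step 6: e7 w(12) — value 12
step 7: e8 w(41) — value 41
step 8: e6 r() → 41 — value 41
step 9: e9 r() → 41 — value 41

e2; e1; e3; e4; e5; e7; e8; e6; e9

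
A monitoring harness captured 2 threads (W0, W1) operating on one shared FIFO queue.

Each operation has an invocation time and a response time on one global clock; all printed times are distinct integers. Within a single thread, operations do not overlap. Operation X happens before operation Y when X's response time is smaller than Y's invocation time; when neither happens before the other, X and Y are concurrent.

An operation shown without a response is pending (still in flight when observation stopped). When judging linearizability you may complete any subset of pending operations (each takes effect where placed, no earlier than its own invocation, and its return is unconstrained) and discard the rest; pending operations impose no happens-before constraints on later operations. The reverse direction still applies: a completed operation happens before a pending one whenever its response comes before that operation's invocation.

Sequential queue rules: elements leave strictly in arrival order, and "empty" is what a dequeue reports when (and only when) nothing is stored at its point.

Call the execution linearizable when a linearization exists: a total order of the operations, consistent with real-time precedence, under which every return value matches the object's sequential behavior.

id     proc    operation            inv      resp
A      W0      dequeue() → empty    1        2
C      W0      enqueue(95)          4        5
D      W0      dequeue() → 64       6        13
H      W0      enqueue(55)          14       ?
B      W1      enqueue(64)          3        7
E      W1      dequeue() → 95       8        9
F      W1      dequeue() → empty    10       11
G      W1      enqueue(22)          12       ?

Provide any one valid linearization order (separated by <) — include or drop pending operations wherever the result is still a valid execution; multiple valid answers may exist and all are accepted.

step 1: A dequeue() → empty — queue <>
step 2: B enqueue(64) — queue <64>
step 3: C enqueue(95) — queue <64,95>
step 4: D dequeue() → 64 — queue <95>
step 5: E dequeue() → 95 — queue <>
step 6: F dequeue() → empty — queue <>

A < B < C < D < E < F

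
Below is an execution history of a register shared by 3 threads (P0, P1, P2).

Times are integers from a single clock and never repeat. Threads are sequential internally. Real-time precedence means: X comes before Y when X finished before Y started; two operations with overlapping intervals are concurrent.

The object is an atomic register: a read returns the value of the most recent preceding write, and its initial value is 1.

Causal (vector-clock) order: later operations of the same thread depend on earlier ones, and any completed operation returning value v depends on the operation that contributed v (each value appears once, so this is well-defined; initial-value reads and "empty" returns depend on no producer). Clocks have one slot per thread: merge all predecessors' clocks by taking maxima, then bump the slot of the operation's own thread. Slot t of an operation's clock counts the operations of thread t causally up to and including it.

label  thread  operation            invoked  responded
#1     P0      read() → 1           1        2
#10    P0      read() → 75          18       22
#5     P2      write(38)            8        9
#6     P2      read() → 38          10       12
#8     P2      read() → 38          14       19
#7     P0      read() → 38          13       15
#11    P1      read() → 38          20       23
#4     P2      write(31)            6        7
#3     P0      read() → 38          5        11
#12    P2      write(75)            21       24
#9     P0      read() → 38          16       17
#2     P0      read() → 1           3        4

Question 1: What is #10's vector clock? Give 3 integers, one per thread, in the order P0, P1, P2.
(6, 0, 5)

root op #4, invoked 6: fresh clock plus P2's own tick → (0, 0, 1)
root op #1, invoked 1: fresh clock plus P0's own tick → (1, 0, 0)
from VC(#4)=(0, 0, 1), #5 (invoked 8) maxes components and bumps P2 → (0, 0, 2)
from VC(#1)=(1, 0, 0), #2 (invoked 3) maxes components and bumps P0 → (2, 0, 0)
from VC(#5)=(0, 0, 2), #6 (invoked 10) maxes components and bumps P2 → (0, 0, 3)
from VC(#5)=(0, 0, 2), #11 (invoked 20) maxes components and bumps P1 → (0, 1, 2)
from VC(#5)=(0, 0, 2), VC(#6)=(0, 0, 3), #8 (invoked 14) maxes components and bumps P2 → (0, 0, 4)
from VC(#8)=(0, 0, 4), #12 (invoked 21) maxes components and bumps P2 → (0, 0, 5)
from VC(#2)=(2, 0, 0), VC(#5)=(0, 0, 2), #3 (invoked 5) maxes components and bumps P0 → (3, 0, 2)
from VC(#3)=(3, 0, 2), VC(#5)=(0, 0, 2), #7 (invoked 13) maxes components and bumps P0 → (4, 0, 2)
from VC(#5)=(0, 0, 2), VC(#7)=(4, 0, 2), #9 (invoked 16) maxes components and bumps P0 → (5, 0, 2)
from VC(#9)=(5, 0, 2), VC(#12)=(0, 0, 5), #10 (invoked 18) maxes components and bumps P0 → (6, 0, 5)
target: VC(#10) = (6, 0, 5)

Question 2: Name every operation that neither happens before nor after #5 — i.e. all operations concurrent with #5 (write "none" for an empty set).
#3

concurrent with #5 ([8,9]): every op whose interval crosses 8..9
#1 [1,2]: before
#2 [3,4]: before
#3 [5,11]: concurrent
#4 [6,7]: before
#6 [10,12]: after
#7 [13,15]: after
#8 [14,19]: after
#9 [16,17]: after
#10 [18,22]: after
#11 [20,23]: after
#12 [21,24]: after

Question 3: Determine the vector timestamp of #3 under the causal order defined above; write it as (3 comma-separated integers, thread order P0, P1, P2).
(3, 0, 2)

VC(#4, invoked at 6): no causal predecessors; +1 on P2 → (0, 0, 1)
VC(#1, invoked at 1): no causal predecessors; +1 on P0 → (1, 0, 0)
VC(#5, invoked at 8): max of VC(#4)=(0, 0, 1), then +1 on thread P2 → (0, 0, 2)
VC(#2, invoked at 3): max of VC(#1)=(1, 0, 0), then +1 on thread P0 → (2, 0, 0)
VC(#6, invoked at 10): max of VC(#5)=(0, 0, 2), then +1 on thread P2 → (0, 0, 3)
VC(#11, invoked at 20): max of VC(#5)=(0, 0, 2), then +1 on thread P1 → (0, 1, 2)
VC(#8, invoked at 14): max of VC(#5)=(0, 0, 2), VC(#6)=(0, 0, 3), then +1 on thread P2 → (0, 0, 4)
VC(#12, invoked at 21): max of VC(#8)=(0, 0, 4), then +1 on thread P2 → (0, 0, 5)
VC(#3, invoked at 5): max of VC(#2)=(2, 0, 0), VC(#5)=(0, 0, 2), then +1 on thread P0 → (3, 0, 2)
VC(#7, invoked at 13): max of VC(#3)=(3, 0, 2), VC(#5)=(0, 0, 2), then +1 on thread P0 → (4, 0, 2)
VC(#9, invoked at 16): max of VC(#5)=(0, 0, 2), VC(#7)=(4, 0, 2), then +1 on thread P0 → (5, 0, 2)
VC(#10, invoked at 18): max of VC(#9)=(5, 0, 2), VC(#12)=(0, 0, 5), then +1 on thread P0 → (6, 0, 5)
target: VC(#3) = (3, 0, 2)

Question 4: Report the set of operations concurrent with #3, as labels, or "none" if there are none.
#4, #5, #6

#3 runs from 5 to 11; window-overlapping ops are concurrent
#1 [1,2]: before
#2 [3,4]: before
#4 [6,7]: concurrent
#5 [8,9]: concurrent
#6 [10,12]: concurrent
#7 [13,15]: after
#8 [14,19]: after
#9 [16,17]: after
#10 [18,22]: after
#11 [20,23]: after
#12 [21,24]: after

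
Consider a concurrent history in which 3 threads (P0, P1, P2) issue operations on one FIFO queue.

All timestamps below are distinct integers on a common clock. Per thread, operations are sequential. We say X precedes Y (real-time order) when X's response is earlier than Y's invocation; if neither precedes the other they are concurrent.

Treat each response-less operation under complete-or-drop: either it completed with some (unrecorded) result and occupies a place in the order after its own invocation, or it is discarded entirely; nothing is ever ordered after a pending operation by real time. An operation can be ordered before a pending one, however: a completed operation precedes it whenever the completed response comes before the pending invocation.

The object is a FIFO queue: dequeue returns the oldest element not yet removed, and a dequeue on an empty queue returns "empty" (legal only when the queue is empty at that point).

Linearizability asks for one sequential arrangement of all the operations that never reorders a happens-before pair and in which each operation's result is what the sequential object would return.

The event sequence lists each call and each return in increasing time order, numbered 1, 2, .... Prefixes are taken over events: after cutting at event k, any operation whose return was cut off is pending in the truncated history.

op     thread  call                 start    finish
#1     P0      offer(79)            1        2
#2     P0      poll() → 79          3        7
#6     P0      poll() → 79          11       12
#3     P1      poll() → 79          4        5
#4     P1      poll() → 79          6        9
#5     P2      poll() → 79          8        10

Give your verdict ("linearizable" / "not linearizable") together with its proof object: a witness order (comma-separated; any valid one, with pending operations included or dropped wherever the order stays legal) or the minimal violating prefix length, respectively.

not linearizable — minimal violating prefix: 7 events

prefix check: 1..6 passes, 1..7 fails once #2's time-7 response joins
the 3 completed operations admit 2 real-time orders; each fails the FIFO queue replay
every completion of the 1 pending operation (#4) was checked; none linearizes
for example #1, #2, #3 (pending dropped) fails at step 3: #3 poll() → 79 is not legal there
for example #1, #3, #2 (pending dropped) fails at step 3: #2 poll() → 79 is not legal there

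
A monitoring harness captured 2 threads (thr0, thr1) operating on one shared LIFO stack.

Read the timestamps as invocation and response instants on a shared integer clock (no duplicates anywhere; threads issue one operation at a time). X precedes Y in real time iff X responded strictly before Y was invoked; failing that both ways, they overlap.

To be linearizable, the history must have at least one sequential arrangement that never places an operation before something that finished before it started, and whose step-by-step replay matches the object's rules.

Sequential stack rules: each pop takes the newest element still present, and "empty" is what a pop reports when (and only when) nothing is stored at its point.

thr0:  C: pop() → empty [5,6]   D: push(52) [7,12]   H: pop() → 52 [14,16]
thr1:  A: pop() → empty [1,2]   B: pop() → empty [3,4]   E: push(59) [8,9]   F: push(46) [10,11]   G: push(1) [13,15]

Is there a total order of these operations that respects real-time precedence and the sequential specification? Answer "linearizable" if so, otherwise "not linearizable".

linearizable

a witness: A, B, C, E, F, D, H, G
step 1: A pop() → empty — stack <>
step 2: B pop() → empty — stack <>
step 3: C pop() → empty — stack <>
step 4: E push(59) — stack <59>
step 5: F push(46) — stack <59,46>
step 6: D push(52) — stack <59,46,52>
step 7: H pop() → 52 — stack <59,46>
step 8: G push(1) — stack <59,46,1>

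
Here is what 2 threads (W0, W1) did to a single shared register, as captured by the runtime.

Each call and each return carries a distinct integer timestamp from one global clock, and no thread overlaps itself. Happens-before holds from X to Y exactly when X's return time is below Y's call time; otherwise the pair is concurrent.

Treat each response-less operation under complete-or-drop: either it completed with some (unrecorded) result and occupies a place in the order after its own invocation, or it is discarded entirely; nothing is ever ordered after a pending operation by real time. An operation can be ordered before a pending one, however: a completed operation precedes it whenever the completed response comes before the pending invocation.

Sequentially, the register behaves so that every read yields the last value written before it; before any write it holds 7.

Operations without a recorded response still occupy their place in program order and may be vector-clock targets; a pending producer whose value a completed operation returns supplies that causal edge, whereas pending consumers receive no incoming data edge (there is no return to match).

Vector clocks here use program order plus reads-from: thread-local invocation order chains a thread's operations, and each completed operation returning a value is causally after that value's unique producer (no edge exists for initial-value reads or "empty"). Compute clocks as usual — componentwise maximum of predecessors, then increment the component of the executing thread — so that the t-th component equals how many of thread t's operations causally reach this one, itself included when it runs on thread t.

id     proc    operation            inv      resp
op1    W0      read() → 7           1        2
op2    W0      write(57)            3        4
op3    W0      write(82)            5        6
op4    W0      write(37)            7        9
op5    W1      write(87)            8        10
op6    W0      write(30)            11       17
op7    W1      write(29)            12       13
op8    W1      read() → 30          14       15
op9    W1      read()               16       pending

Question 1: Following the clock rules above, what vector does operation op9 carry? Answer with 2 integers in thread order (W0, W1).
invoked at 8, op5 has no predecessors; its own W1 bump gives (0, 1)
invoked at 1, op1 has no predecessors; its own W0 bump gives (1, 0)
VC(op7, invoked at 12): max of VC(op5)=(0, 1), then +1 on thread W1 → (0, 2)
VC(op2, invoked at 3): max of VC(op1)=(1, 0), then +1 on thread W0 → (2, 0)
VC(op3, invoked at 5): max of VC(op2)=(2, 0), then +1 on thread W0 → (3, 0)
VC(op4, invoked at 7): max of VC(op3)=(3, 0), then +1 on thread W0 → (4, 0)
VC(op6, invoked at 11): max of VC(op4)=(4, 0), then +1 on thread W0 → (5, 0)
VC(op8, invoked at 14): max of VC(op6)=(5, 0), VC(op7)=(0, 2), then +1 on thread W1 → (5, 3)
VC(op9, invoked at 16): max of VC(op8)=(5, 3), then +1 on thread W1 → (5, 4)
target: VC(op9) = (5, 4)

(5, 4)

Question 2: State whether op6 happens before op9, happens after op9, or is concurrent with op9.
op6 spans [11,17], op9 spans [16,…)
the intervals overlap in both directions

concurrent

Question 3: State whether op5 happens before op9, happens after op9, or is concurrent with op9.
op5 spans [8,10], op9 spans [16,…)
resp(op5)=10 < inv(op9)=16

before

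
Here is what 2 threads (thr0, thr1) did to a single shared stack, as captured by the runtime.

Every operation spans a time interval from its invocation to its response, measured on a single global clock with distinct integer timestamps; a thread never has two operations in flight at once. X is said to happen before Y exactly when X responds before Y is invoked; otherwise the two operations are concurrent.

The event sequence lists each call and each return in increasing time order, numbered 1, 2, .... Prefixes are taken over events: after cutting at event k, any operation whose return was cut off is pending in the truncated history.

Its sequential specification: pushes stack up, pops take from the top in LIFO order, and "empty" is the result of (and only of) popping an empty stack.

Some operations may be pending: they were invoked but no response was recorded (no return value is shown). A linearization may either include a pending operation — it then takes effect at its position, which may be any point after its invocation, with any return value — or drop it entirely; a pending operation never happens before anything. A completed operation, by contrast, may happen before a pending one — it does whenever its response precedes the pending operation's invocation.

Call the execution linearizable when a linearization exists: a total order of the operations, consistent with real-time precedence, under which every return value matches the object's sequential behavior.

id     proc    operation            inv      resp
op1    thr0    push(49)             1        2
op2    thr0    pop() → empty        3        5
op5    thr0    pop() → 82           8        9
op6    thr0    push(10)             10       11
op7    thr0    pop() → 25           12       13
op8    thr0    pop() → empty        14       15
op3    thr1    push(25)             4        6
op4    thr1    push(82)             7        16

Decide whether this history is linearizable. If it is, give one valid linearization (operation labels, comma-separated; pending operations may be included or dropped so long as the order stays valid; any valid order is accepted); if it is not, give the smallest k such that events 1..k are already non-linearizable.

not linearizable — minimal violating prefix: 5 events

through event 4 a valid linearization exists; event 5 (op2 responding at time 5) ends that
the completed operations (2 total) allow one real-time order; the stack replay rejects it
include/drop combinations of the 1 pending operation (op3) were all tried; none helps
for example op1, op2 (pending dropped) fails at step 2: op2 pop() → empty is not legal there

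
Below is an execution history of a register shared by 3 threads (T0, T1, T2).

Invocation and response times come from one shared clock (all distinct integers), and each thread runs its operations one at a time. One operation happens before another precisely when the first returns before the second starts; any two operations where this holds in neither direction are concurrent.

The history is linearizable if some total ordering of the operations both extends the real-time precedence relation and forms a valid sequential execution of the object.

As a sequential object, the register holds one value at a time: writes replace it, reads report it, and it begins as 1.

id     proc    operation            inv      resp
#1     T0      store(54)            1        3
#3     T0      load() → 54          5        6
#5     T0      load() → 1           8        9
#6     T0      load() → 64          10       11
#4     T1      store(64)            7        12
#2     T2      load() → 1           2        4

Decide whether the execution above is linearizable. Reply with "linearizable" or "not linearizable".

not linearizable

already the first 9 events (up to #5's response at time 9) admit no linearization; the first 8 still do
checked exhaustively: 2 real-time-consistent orders of 4 completed operations, zero legal register replays
no completion choice of the 1 pending operation (#4) rescues it — every subset was tried
take #1, #2, #3, #5 (pending dropped): step 2 already fails, because #2 load() → 1 cannot occur there
take #2, #1, #3, #5 (pending dropped): step 4 already fails, because #5 load() → 1 cannot occur there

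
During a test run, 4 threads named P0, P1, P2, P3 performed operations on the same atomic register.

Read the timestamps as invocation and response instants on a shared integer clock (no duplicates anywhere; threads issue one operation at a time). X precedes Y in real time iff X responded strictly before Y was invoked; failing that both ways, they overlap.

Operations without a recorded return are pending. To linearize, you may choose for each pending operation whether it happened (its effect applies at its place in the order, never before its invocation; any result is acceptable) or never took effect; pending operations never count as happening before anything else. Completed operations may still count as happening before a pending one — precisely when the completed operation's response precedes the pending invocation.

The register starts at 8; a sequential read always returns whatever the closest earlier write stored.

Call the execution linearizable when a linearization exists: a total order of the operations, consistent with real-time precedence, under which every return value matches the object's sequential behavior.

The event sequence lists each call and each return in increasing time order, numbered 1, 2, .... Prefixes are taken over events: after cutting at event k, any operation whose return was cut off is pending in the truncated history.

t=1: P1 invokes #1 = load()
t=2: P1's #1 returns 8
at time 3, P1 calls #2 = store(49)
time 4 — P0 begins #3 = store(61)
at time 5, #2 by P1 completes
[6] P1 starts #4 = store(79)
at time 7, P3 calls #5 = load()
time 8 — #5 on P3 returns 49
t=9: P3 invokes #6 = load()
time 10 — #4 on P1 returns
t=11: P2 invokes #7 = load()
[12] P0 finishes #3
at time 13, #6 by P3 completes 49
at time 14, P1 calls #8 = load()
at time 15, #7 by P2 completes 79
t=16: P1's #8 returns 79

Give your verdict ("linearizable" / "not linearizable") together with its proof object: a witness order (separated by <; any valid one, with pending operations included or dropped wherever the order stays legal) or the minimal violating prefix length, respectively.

linearizable — witness: #1 < #2 < #5 < #6 < #3 < #4 < #7 < #8

after step 1 (#1 load() → 8): value 8
after step 2 (#2 store(49)): value 49
after step 3 (#5 load() → 49): value 49
after step 4 (#6 load() → 49): value 49
after step 5 (#3 store(61)): value 61
after step 6 (#4 store(79)): value 79
after step 7 (#7 load() → 79): value 79
after step 8 (#8 load() → 79): value 79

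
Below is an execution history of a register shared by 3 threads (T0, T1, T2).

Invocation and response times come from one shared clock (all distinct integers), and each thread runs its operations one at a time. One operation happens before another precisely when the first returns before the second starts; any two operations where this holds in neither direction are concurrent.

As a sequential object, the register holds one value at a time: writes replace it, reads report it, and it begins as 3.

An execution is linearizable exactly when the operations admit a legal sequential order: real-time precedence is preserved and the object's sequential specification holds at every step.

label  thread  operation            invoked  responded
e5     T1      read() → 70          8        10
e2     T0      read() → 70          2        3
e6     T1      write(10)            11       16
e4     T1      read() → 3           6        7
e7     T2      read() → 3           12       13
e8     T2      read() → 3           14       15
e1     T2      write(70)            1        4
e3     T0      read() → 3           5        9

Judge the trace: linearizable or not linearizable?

cut after 6 events: linearizable; cut after 7 events (e4 responds, time 7): not linearizable
checked exhaustively: 2 real-time-consistent orders of 3 completed operations, zero legal register replays
completion choices over the 1 pending operation (e3) were checked; none helps
one such order, e1, e2, e4 (pending dropped), breaks at step 3 where e4 read() → 3 is illegal
one such order, e2, e1, e4 (pending dropped), breaks at step 1 where e2 read() → 70 is illegal

not linearizable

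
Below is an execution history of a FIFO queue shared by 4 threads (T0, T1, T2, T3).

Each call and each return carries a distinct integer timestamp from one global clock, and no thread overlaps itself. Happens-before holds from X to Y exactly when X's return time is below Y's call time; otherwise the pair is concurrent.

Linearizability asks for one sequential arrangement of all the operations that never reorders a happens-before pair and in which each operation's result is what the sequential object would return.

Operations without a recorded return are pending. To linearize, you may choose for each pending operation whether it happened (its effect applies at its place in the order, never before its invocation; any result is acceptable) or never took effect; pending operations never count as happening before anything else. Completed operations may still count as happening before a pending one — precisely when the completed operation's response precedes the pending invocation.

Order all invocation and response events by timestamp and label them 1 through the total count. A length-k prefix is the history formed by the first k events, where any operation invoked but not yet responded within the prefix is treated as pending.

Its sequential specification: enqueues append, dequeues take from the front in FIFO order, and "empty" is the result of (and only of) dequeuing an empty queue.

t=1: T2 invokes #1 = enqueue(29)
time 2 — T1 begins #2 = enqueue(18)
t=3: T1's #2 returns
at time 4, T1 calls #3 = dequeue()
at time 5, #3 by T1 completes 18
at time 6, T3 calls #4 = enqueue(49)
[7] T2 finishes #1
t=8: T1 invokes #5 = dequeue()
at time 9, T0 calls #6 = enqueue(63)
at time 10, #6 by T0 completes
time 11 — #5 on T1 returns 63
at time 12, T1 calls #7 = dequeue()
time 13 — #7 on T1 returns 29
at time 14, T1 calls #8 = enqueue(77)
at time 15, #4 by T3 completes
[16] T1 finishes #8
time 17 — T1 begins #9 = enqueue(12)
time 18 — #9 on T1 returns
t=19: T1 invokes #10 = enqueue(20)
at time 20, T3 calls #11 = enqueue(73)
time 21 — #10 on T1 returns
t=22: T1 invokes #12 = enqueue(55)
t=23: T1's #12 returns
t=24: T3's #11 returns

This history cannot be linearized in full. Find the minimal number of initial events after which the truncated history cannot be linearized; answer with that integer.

events 1..10 are linearizable; a witness order is #2, #1, #3, #4, #5, #6:
1. #2 enqueue(18), leaving queue <18>
2. #1 enqueue(29), leaving queue <18,29>
3. #3 dequeue() → 18, leaving queue <29>
4. #4 enqueue(49) (pending, included), leaving queue <29,49>
5. #5 dequeue() (pending, included), leaving queue <49>
6. #6 enqueue(63), leaving queue <49,63>
adding event 11 (#5 responds at 11) leaves no legal real-time order
no completion choice of the 1 pending operation (#4) rescues it — every subset was tried
take #1, #2, #3, #5, #6 (pending dropped): step 3 already fails, because #3 dequeue() → 18 cannot occur there
take #1, #2, #3, #6, #5 (pending dropped): step 3 already fails, because #3 dequeue() → 18 cannot occur there

11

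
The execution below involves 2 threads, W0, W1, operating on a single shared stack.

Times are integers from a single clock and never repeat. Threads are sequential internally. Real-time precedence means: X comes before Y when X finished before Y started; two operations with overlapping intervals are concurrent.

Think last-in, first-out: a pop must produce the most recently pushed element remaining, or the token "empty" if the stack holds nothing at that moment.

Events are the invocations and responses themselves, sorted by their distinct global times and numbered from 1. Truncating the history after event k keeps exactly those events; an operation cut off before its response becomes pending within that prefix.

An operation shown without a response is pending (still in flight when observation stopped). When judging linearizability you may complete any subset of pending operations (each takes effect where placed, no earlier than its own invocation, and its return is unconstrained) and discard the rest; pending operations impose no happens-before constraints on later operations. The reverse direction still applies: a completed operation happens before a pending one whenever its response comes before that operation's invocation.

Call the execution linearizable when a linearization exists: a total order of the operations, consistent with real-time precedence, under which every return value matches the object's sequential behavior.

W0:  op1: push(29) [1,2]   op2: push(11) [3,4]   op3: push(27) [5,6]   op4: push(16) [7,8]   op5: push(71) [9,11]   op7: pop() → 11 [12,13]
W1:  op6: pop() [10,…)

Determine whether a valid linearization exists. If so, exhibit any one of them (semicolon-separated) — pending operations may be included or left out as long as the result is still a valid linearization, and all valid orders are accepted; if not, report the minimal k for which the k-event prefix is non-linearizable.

the violation lands at event 13, op7's response at time 13: events 1..12 linearize, events 1..13 do not
a single order respects real time; the 6 completed stack operations fail replay along it
no escape via the 1 pending operation (op6): every completion choice fails
one such order, op1, op2, op3, op4, op5, op7 (pending dropped), breaks at step 6 where op7 pop() → 11 is illegal

not linearizable — minimal violating prefix: 13 events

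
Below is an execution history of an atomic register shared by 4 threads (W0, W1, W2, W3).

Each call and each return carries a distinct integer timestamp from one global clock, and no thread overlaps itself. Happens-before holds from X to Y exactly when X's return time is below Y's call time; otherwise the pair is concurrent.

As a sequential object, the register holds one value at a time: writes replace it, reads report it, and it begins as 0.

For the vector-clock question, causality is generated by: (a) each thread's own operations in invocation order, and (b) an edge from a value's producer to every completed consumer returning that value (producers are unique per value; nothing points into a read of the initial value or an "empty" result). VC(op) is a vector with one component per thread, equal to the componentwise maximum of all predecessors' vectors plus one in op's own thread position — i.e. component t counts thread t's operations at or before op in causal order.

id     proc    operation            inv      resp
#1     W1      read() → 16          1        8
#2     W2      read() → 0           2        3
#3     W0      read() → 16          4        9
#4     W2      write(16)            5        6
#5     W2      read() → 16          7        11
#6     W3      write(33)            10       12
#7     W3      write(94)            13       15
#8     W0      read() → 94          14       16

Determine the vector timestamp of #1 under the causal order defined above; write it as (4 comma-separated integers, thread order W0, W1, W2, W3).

(0, 1, 2, 0)

#6, invoked 10, has no incoming edges; only W3's bump applies → (0, 0, 0, 1)
#2, invoked 2, has no incoming edges; only W2's bump applies → (0, 0, 1, 0)
#7 (invocation 13): componentwise max over VC(#6)=(0, 0, 0, 1), +1 at W3, giving (0, 0, 0, 2)
#4 (invocation 5): componentwise max over VC(#2)=(0, 0, 1, 0), +1 at W2, giving (0, 0, 2, 0)
#5 (invocation 7): componentwise max over VC(#4)=(0, 0, 2, 0), +1 at W2, giving (0, 0, 3, 0)
#1 (invocation 1): componentwise max over VC(#4)=(0, 0, 2, 0), +1 at W1, giving (0, 1, 2, 0)
#3 (invocation 4): componentwise max over VC(#4)=(0, 0, 2, 0), +1 at W0, giving (1, 0, 2, 0)
#8 (invocation 14): componentwise max over VC(#3)=(1, 0, 2, 0), VC(#7)=(0, 0, 0, 2), +1 at W0, giving (2, 0, 2, 2)
target: VC(#1) = (0, 1, 2, 0)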